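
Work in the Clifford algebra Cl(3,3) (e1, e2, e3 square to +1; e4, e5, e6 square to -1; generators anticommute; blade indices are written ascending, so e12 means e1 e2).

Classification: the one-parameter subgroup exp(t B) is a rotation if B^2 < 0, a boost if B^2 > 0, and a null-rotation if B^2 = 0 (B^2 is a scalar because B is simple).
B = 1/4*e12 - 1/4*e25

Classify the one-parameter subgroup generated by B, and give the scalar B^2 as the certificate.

B^2 term by term: the squares give (1/4)^2*(e12)^2 + (-1/4)^2*(e25)^2 = 1/16*(-1) + 1/16*(+1) = 0 (each basis 2-blade squares to minus the product of its generators' squares); cross terms between blades sharing an index anticommute and cancel. So B^2 = 0.
Answer: null-rotation, certificate B^2 = 0. Note: conjugating B changes its blade decomposition but never the scalar B^2 = 0, whose sign settles the classification.


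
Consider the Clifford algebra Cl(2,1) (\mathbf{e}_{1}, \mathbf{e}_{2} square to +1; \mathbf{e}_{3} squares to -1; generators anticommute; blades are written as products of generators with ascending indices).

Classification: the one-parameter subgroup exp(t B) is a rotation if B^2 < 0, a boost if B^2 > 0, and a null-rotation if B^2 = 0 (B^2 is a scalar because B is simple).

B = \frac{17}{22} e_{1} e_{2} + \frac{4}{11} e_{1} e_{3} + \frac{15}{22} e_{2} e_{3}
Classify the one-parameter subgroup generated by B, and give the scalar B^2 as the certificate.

B^2 term by term: the squares give (\frac{17}{22})^2*(e_{1} e_{2})^2 + (\frac{4}{11})^2*(e_{1} e_{3})^2 + (\frac{15}{22})^2*(e_{2} e_{3})^2 = \frac{289}{484}*(-1) + \frac{16}{121}*(+1) + \frac{225}{484}*(+1) = 0 (each basis 2-blade squares to minus the product of its generators' squares); cross terms between blades sharing an index anticommute and cancel. So B^2 = 0.
Answer: null-rotation, certificate B^2 = 0. Check the certificate: B^2 = 0, and that sign is decisive whatever form B takes.


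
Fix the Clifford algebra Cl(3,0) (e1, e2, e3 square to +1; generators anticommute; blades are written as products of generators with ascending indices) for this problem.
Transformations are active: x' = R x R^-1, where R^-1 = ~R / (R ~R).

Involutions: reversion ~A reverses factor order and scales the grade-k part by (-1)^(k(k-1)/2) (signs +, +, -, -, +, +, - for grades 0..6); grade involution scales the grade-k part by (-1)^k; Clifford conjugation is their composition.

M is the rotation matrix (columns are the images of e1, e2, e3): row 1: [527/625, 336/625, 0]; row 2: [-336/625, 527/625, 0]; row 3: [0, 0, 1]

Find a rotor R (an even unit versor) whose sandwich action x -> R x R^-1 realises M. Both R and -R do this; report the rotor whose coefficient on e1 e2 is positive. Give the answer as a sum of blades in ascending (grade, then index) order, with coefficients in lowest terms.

Method: write R = a + b12*e1 e2 + b13*e1 e3 + b23*e2 e3 with a^2 + b12^2 + b13^2 + b23^2 = 1 (so R^-1 = ~R). Expanding the columns R e_j ~R gives tr M = 4a^2 - 1 and, from the antisymmetric part, M21 - M12 = -4a*b12, M13 - M31 = 4a*b13, M32 - M23 = -4a*b23.
Here tr M = 1679/625, so a^2 = (1 + tr M)/4 = 576/625 and a = ±24/25. Taking a = 24/25: M21 - M12 = -672/625, M13 - M31 = 0, M32 - M23 = 0, giving b12 = 7/25, b13 = 0, b23 = 0, i.e. R = 24/25 + 7/25*e1 e2.
Its e1 e2 coefficient is already positive.
Answer: 24/25 + 7/25*e1 e2. Recall the cover is two-to-one: with M of trace 1679/625, both preimages act alike, and the stated e1 e2 sign chooses the sheet.


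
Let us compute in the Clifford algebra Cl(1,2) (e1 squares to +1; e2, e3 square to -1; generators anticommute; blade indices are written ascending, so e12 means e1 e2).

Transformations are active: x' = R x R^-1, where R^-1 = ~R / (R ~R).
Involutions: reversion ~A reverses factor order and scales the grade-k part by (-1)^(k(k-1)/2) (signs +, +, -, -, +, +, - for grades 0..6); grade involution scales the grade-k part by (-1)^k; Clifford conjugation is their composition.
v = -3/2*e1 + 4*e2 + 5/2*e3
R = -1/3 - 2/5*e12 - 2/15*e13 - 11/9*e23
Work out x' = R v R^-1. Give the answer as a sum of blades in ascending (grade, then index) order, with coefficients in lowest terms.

~R = -1/3 + 2/5*e12 + 2/15*e13 + 11/9*e23, and R ~R = 578/405, so R^-1 = ~R / (578/405).
R v = 73/30*e1 + 101/90*e2 - 533/90*e3 + 41/30*e123
Answer: -1143/578*e1 - 13813/2890*e2 + 1492/1445*e3


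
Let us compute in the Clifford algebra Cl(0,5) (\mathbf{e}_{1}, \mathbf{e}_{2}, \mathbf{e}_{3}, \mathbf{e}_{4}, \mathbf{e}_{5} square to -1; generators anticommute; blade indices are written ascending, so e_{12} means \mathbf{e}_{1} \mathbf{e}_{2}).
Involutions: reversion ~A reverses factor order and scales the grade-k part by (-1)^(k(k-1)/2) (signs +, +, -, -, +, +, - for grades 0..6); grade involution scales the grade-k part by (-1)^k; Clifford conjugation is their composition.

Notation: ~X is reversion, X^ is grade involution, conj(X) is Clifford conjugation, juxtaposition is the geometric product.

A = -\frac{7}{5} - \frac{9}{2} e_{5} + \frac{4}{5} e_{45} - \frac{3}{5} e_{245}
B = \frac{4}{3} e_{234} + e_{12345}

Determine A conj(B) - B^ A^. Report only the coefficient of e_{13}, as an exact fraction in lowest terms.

first term: -\frac{3}{5} e_{13} + \frac{4}{5} e_{35} + \frac{4}{5} e_{123} - \frac{28}{15} e_{234} + \frac{16}{15} e_{235} - \frac{9}{2} e_{1234} + 6 e_{2345} + \frac{7}{5} e_{12345}
second term: \frac{3}{5} e_{13} - \frac{4}{5} e_{35} + \frac{4}{5} e_{123} + \frac{28}{15} e_{234} + \frac{16}{15} e_{235} + \frac{9}{2} e_{1234} - 6 e_{2345} + \frac{7}{5} e_{12345}
Answer: -\frac{6}{5}


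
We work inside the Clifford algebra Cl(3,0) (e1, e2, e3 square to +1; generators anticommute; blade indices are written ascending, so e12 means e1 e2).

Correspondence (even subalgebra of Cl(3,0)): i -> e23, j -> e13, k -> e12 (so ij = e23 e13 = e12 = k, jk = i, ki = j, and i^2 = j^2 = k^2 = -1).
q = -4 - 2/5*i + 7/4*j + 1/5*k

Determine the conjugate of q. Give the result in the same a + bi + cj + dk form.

In blades: q = -4 + 1/5*e12 + 7/4*e13 - 2/5*e23.
Quaternion conjugation is reversion on the even subalgebra: the scalar is fixed and every grade-2 blade flips sign, giving -4 - 1/5*e12 - 7/4*e13 + 2/5*e23; translating back:
Answer: -4 + 2/5*i - 7/4*j - 1/5*k


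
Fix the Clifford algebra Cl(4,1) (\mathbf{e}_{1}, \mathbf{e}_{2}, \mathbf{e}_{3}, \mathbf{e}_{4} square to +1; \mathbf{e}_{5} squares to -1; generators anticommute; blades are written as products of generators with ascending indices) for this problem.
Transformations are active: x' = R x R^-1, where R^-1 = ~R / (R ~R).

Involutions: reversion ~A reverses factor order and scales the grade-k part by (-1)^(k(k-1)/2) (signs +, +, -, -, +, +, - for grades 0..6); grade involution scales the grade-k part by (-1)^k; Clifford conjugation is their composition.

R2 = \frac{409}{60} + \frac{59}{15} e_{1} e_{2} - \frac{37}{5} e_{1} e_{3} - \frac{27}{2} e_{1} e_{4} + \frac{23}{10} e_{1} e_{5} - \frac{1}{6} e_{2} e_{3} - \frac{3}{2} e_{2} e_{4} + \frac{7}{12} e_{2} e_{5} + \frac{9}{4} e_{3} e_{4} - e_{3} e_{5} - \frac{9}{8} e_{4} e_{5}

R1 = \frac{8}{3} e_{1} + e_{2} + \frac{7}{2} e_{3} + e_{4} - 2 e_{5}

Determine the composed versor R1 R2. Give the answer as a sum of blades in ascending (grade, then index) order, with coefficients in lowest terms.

Distribute over the terms of R1 (each basis-blade product reordered to ascending indices, repeated generators contracted through their squares):
(\frac{8}{3} e_{1}) R2 = \frac{818}{45} e_{1} + \frac{472}{45} e_{2} - \frac{296}{15} e_{3} - 36 e_{4} + \frac{92}{15} e_{5} - \frac{4}{9} e_{1} e_{2} e_{3} - 4 e_{1} e_{2} e_{4} + \frac{14}{9} e_{1} e_{2} e_{5} + 6 e_{1} e_{3} e_{4} - \frac{8}{3} e_{1} e_{3} e_{5} - 3 e_{1} e_{4} e_{5}
(e_{2}) R2 = -\frac{59}{15} e_{1} + \frac{409}{60} e_{2} - \frac{1}{6} e_{3} - \frac{3}{2} e_{4} + \frac{7}{12} e_{5} + \frac{37}{5} e_{1} e_{2} e_{3} + \frac{27}{2} e_{1} e_{2} e_{4} - \frac{23}{10} e_{1} e_{2} e_{5} + \frac{9}{4} e_{2} e_{3} e_{4} - e_{2} e_{3} e_{5} - \frac{9}{8} e_{2} e_{4} e_{5}
(\frac{7}{2} e_{3}) R2 = \frac{259}{10} e_{1} + \frac{7}{12} e_{2} + \frac{2863}{120} e_{3} + \frac{63}{8} e_{4} - \frac{7}{2} e_{5} + \frac{413}{30} e_{1} e_{2} e_{3} + \frac{189}{4} e_{1} e_{3} e_{4} - \frac{161}{20} e_{1} e_{3} e_{5} + \frac{21}{4} e_{2} e_{3} e_{4} - \frac{49}{24} e_{2} e_{3} e_{5} - \frac{63}{16} e_{3} e_{4} e_{5}
(e_{4}) R2 = \frac{27}{2} e_{1} + \frac{3}{2} e_{2} - \frac{9}{4} e_{3} + \frac{409}{60} e_{4} - \frac{9}{8} e_{5} + \frac{59}{15} e_{1} e_{2} e_{4} - \frac{37}{5} e_{1} e_{3} e_{4} - \frac{23}{10} e_{1} e_{4} e_{5} - \frac{1}{6} e_{2} e_{3} e_{4} - \frac{7}{12} e_{2} e_{4} e_{5} + e_{3} e_{4} e_{5}
(-2 e_{5}) R2 = -\frac{23}{5} e_{1} - \frac{7}{6} e_{2} + 2 e_{3} + \frac{9}{4} e_{4} - \frac{409}{30} e_{5} - \frac{118}{15} e_{1} e_{2} e_{5} + \frac{74}{5} e_{1} e_{3} e_{5} + 27 e_{1} e_{4} e_{5} + \frac{1}{3} e_{2} e_{3} e_{5} + 3 e_{2} e_{4} e_{5} - \frac{9}{2} e_{3} e_{4} e_{5}
Summing the partial products and collecting blades:
Answer: \frac{2207}{45} e_{1} + \frac{164}{9} e_{2} + \frac{89}{24} e_{3} - \frac{2467}{120} e_{4} - \frac{277}{24} e_{5} + \frac{373}{18} e_{1} e_{2} e_{3} + \frac{403}{30} e_{1} e_{2} e_{4} - \frac{155}{18} e_{1} e_{2} e_{5} + \frac{917}{20} e_{1} e_{3} e_{4} + \frac{49}{12} e_{1} e_{3} e_{5} + \frac{217}{10} e_{1} e_{4} e_{5} + \frac{22}{3} e_{2} e_{3} e_{4} - \frac{65}{24} e_{2} e_{3} e_{5} + \frac{31}{24} e_{2} e_{4} e_{5} - \frac{119}{16} e_{3} e_{4} e_{5}


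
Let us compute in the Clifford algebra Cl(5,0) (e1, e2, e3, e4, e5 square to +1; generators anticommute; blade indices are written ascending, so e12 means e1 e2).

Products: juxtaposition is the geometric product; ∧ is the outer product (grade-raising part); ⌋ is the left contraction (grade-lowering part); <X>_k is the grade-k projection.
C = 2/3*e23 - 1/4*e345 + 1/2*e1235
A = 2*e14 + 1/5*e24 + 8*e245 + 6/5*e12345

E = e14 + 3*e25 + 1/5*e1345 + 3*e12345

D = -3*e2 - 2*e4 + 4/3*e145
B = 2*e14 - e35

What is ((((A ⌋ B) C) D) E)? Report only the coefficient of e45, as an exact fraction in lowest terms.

step 1: -4
step 2: -8/3*e23 + e345 - 2*e1235
step 3: -8*e3 + 4/3*e13 + 2*e35 + 6*e135 + 8/3*e234 + 3*e2345 - 68/9*e12345
step 4: -68/3 + 9*e1 + 68/45*e2 + 6/5*e4 - 3/5*e12 + 2/5*e14 + 8*e15 + 6*e23 + 18*e24 - 31/3*e34 - 4/15*e45 + 46/3*e123 + 6*e124 + 8/15*e125 + 92/3*e134 + 8/5*e145 + 284/9*e235 + 4*e245 + 2*e345 - 7*e1235 - 24*e1245 - 2*e1345
Answer: -4/15


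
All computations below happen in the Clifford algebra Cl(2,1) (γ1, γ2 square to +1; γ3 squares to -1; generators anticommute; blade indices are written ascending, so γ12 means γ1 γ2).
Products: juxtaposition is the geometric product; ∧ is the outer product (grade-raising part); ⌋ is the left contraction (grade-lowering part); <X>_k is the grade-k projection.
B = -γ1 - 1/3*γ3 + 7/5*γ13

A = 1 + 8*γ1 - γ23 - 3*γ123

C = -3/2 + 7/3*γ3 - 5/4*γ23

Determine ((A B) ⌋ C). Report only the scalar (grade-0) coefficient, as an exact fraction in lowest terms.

step 1: -8 - γ1 + 58/15*γ2 + 163/15*γ3 + 2/5*γ12 - 19/15*γ13 + 3*γ23 + γ123
step 2: -3079/180 - 163/12*γ2 - 47/2*γ3 + 10*γ23
Answer: -3079/180


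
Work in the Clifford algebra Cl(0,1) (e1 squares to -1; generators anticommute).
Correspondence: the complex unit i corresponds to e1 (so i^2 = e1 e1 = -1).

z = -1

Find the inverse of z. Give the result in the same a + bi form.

In blades: z = -1.
With qbar = -1 (scalar fixed, mapped units negated), z qbar = 1 (the sum of squared coefficients), so z^-1 = qbar / (1) = -1; translating back:
Answer: -1


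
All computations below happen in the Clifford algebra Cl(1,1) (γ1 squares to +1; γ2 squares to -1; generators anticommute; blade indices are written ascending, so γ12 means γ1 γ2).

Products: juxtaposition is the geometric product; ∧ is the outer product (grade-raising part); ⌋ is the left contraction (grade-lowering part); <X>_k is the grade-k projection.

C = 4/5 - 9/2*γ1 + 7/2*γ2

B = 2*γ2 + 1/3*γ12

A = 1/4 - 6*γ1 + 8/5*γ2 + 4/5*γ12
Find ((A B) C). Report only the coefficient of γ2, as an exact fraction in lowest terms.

step 1: -44/15 - 16/15*γ1 - 3/2*γ2 - 143/12*γ12
step 2: 2311/300 + 10811/200*γ1 - 7811/120*γ2 - 1201/60*γ12
Answer: -7811/120


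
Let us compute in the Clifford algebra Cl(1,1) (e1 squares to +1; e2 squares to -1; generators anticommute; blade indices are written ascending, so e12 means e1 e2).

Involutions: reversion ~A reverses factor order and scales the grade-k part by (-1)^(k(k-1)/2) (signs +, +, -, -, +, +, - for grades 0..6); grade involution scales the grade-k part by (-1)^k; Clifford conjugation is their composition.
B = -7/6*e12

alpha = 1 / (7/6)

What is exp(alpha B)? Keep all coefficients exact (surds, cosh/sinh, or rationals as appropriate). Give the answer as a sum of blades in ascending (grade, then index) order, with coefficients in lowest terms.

B^2 = (-7/6)^2*(e12)^2 = 49/36*(+1) = 49/36 (a basis 2-blade squares to minus the product of its generators' squares).
B^2 = 49/36 — since the square is positive, the closed form is hyperbolic: l = 7/6, alpha*l = 1, so exp(alpha B) = cosh(1) + (sinh(1)/(7/6))*B = cosh(1) + (6*sinh(1)/7)*B.
Answer: cosh(1) - sinh(1)*e12


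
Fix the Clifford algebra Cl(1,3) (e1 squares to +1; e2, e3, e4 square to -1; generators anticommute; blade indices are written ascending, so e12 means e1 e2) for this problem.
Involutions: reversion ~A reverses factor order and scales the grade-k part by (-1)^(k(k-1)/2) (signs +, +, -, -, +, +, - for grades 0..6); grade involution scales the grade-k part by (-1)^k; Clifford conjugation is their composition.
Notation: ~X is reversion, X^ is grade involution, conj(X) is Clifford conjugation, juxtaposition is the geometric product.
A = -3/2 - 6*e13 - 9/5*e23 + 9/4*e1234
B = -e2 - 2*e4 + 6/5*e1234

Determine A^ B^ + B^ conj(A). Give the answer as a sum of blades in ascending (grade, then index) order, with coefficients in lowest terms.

first term: -27/10 - 3/2*e2 - 9/5*e3 - 3*e4 + 54/25*e14 + 36/5*e24 + 3/2*e123 - 57/4*e134 - 18/5*e234 - 9/5*e1234
second term: -27/10 - 3/2*e2 - 9/5*e3 - 3*e4 - 54/25*e14 - 36/5*e24 - 3/2*e123 + 57/4*e134 + 18/5*e234 - 9/5*e1234
Answer: -27/5 - 3*e2 - 18/5*e3 - 6*e4 - 18/5*e1234


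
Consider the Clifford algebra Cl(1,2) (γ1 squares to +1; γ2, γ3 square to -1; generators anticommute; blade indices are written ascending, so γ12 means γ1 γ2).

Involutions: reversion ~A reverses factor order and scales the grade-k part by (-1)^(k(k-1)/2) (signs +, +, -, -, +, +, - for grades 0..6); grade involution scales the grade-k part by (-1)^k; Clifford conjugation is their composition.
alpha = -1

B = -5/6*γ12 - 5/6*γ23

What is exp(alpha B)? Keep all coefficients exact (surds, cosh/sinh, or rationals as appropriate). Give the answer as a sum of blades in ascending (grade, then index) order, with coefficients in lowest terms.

B^2 term by term: the squares give (-5/6)^2*(γ12)^2 + (-5/6)^2*(γ23)^2 = 25/36*(+1) + 25/36*(-1) = 0 (each basis 2-blade squares to minus the product of its generators' squares); cross terms between blades sharing an index anticommute and cancel. So B^2 = 0.
B^2 = 0, so the series truncates immediately: exp(alpha B) = 1 + alpha B (parabolic case).
Answer: 1 + 5/6*γ12 + 5/6*γ23


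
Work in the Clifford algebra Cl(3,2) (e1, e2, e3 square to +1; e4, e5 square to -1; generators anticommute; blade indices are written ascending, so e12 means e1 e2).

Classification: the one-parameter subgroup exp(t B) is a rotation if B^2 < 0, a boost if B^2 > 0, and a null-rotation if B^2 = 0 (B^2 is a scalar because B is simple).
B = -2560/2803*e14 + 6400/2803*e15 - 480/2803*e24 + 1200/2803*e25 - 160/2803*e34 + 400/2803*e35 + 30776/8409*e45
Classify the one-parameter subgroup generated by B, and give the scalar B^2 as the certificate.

B^2 term by term: the squares give (-2560/2803)^2*(e14)^2 + (6400/2803)^2*(e15)^2 + (-480/2803)^2*(e24)^2 + (1200/2803)^2*(e25)^2 + (-160/2803)^2*(e34)^2 + (400/2803)^2*(e35)^2 + (30776/8409)^2*(e45)^2 = 6553600/7856809*(+1) + 40960000/7856809*(+1) + 230400/7856809*(+1) + 1440000/7856809*(+1) + 25600/7856809*(+1) + 160000/7856809*(+1) + 947162176/70711281*(-1) = -64/9 (each basis 2-blade squares to minus the product of its generators' squares); cross terms between blades sharing an index anticommute and cancel; the commuting (index-disjoint) pairs give grade-4 terms 2*c*c'*(blade product), which cancel blade by blade — e1245: 6144000/7856809 - 6144000/7856809 = 0; e1345: 2048000/7856809 - 2048000/7856809 = 0; e2345: 384000/7856809 - 384000/7856809 = 0 — confirming B is simple. So B^2 = -64/9.
Answer: rotation, certificate B^2 = -64/9. Key observation: B^2 = -64/9 is a conjugation invariant, so its sign decides the class regardless of the surface form of B.


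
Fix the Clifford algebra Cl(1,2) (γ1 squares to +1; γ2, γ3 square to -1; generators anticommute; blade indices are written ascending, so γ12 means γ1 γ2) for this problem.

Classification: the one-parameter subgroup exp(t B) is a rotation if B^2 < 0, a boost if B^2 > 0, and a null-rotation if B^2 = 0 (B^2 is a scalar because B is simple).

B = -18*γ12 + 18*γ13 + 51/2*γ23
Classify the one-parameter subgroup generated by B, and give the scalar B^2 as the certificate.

B^2 term by term: the squares give (-18)^2*(γ12)^2 + (18)^2*(γ13)^2 + (51/2)^2*(γ23)^2 = 324*(+1) + 324*(+1) + 2601/4*(-1) = -9/4 (each basis 2-blade squares to minus the product of its generators' squares); cross terms between blades sharing an index anticommute and cancel. So B^2 = -9/4.
Answer: rotation, certificate B^2 = -9/4. Note: conjugating B changes its blade decomposition but never the scalar B^2 = -9/4, whose sign settles the classification.


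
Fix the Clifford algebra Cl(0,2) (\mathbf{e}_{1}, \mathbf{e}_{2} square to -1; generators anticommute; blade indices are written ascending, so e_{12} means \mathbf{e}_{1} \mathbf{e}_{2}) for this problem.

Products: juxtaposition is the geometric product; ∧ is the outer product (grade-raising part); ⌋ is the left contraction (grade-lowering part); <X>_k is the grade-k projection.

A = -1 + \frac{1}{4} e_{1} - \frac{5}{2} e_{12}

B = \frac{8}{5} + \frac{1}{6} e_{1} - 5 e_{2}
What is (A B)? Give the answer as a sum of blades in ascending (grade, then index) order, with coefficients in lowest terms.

step 1: -\frac{197}{120} - \frac{184}{15} e_{1} + \frac{55}{12} e_{2} - \frac{21}{4} e_{12}
Answer: -\frac{197}{120} - \frac{184}{15} e_{1} + \frac{55}{12} e_{2} - \frac{21}{4} e_{12}


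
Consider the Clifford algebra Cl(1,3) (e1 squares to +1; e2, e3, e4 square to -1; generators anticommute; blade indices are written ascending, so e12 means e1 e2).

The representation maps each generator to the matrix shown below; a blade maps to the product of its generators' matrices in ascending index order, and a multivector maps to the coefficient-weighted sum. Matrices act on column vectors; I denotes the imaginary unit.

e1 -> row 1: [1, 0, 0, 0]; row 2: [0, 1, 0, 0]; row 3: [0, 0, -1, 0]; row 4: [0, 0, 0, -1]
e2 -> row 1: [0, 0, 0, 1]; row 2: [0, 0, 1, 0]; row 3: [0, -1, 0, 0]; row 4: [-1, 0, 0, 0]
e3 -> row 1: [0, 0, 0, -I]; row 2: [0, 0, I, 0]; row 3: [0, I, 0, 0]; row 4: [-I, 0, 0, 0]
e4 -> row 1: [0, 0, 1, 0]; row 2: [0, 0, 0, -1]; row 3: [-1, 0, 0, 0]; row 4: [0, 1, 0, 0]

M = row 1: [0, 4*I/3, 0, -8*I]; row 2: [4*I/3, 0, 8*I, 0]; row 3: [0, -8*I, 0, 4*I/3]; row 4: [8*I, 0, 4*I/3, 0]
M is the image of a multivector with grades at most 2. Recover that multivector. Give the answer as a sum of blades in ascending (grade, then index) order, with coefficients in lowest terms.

Method: the blade images are trace-orthogonal — tr(rho(e_A) rho(e_B)^-1) = 4 if A = B and 0 otherwise — and rho(e_A)^-1 = (e_A)^2 * rho(e_A) with (e_A)^2 = +1 or -1, so the coefficient of e_A in the preimage is (e_A)^2 * tr(M rho(e_A))/4.
Nonzero projections over blades of grade <= 2: e13: (e13)^2 = +1, tr(M rho(e13)) = 32, coefficient 8; e34: (e34)^2 = -1, tr(M rho(e34)) = 16/3, coefficient -4/3. Every other blade of grade <= 2 projects to 0.
Answer: 8*e13 - 4/3*e34


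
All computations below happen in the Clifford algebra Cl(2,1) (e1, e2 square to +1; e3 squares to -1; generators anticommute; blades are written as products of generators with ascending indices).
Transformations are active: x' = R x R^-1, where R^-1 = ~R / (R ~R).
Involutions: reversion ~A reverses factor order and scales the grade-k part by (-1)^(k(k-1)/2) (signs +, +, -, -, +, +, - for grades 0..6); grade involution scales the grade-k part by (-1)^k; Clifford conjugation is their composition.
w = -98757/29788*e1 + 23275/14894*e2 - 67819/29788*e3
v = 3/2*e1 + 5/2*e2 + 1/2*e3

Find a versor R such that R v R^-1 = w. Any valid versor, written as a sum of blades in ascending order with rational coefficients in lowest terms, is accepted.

Sketch: the shared square 33/4 makes R = v + w = -54075/29788*e1 + 30255/7447*e2 - 52925/29788*e3 the natural versor; its sandwich fixes that direction, negates (v - w)/2, and sends v to w.
Answer: -54075/29788*e1 + 30255/7447*e2 - 52925/29788*e3


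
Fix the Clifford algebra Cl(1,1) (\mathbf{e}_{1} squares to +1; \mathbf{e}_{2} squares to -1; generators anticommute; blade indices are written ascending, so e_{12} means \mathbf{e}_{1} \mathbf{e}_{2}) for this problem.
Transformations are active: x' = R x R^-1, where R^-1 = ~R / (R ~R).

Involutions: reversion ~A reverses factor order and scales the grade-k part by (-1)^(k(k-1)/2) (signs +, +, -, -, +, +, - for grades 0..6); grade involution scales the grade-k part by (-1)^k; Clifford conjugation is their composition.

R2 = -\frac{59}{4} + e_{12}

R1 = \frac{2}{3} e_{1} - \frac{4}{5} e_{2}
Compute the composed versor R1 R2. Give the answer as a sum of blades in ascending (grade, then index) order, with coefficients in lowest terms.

Distribute over the terms of R1 (each basis-blade product reordered to ascending indices, repeated generators contracted through their squares):
(\frac{2}{3} e_{1}) R2 = -\frac{59}{6} e_{1} + \frac{2}{3} e_{2}
(-\frac{4}{5} e_{2}) R2 = -\frac{4}{5} e_{1} + \frac{59}{5} e_{2}
Summing the partial products and collecting blades:
Answer: -\frac{319}{30} e_{1} + \frac{187}{15} e_{2}


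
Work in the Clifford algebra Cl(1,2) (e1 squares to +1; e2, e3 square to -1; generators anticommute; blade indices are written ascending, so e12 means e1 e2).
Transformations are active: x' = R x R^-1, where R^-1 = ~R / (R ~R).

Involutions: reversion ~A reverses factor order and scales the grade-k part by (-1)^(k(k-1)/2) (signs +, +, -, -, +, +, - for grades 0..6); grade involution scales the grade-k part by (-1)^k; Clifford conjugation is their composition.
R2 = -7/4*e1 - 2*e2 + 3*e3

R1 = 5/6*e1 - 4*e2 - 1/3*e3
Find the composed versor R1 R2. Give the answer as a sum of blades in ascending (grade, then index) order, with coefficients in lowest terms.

Distribute over the terms of R1 (each basis-blade product reordered to ascending indices, repeated generators contracted through their squares):
(5/6*e1) R2 = -35/24 - 5/3*e12 + 5/2*e13
(-4*e2) R2 = -8 - 7*e12 - 12*e23
(-1/3*e3) R2 = 1 - 7/12*e13 - 2/3*e23
Summing the partial products and collecting blades:
Answer: -203/24 - 26/3*e12 + 23/12*e13 - 38/3*e23


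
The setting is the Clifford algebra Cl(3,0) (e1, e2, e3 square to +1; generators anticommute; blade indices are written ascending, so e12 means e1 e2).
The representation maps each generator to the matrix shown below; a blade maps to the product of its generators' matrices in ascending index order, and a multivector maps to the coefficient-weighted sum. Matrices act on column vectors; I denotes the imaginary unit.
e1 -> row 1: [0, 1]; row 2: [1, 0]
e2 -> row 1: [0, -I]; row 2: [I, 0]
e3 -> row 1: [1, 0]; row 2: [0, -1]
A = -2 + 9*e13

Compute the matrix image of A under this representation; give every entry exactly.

Bivector images (products of the table entries): rho(e13) = rho(e1)rho(e3) = row 1: [0, -1]; row 2: [1, 0].
M = (-2)*1 + (9)*rho(e13), summed entrywise (1 is the identity matrix):
Answer: row 1: [-2, -9]; row 2: [9, -2]


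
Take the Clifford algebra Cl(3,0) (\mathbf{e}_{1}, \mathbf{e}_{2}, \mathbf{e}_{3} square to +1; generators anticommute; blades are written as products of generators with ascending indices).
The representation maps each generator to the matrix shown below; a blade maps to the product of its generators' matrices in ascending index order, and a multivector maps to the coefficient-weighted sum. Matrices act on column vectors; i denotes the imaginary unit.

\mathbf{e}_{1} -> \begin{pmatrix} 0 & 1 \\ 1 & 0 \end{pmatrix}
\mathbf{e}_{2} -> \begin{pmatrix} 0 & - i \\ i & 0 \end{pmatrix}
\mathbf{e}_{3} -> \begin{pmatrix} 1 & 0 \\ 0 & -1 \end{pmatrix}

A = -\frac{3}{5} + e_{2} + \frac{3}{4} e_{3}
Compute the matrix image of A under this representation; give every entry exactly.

M = (-\frac{3}{5})*1 + (1)*rho(e_{2}) + (\frac{3}{4})*rho(e_{3}), summed entrywise (1 is the identity matrix):
Answer: \begin{pmatrix} \frac{3}{20} & - i \\ i & - \frac{27}{20} \end{pmatrix}


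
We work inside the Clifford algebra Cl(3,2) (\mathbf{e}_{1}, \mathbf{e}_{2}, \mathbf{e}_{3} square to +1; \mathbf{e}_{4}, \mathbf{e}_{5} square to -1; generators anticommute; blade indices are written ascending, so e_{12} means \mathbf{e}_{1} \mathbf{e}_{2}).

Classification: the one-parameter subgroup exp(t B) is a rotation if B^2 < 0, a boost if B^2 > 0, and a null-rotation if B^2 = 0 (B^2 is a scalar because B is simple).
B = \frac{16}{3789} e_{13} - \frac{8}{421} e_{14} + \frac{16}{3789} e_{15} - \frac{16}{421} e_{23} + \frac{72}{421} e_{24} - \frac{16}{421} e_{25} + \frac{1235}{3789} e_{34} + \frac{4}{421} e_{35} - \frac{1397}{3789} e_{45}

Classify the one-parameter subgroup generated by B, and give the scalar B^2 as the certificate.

B^2 term by term: the squares give (\frac{16}{3789})^2*(e_{13})^2 + (-\frac{8}{421})^2*(e_{14})^2 + (\frac{16}{3789})^2*(e_{15})^2 + (-\frac{16}{421})^2*(e_{23})^2 + (\frac{72}{421})^2*(e_{24})^2 + (-\frac{16}{421})^2*(e_{25})^2 + (\frac{1235}{3789})^2*(e_{34})^2 + (\frac{4}{421})^2*(e_{35})^2 + (-\frac{1397}{3789})^2*(e_{45})^2 = \frac{256}{14356521}*(-1) + \frac{64}{177241}*(+1) + \frac{256}{14356521}*(+1) + \frac{256}{177241}*(-1) + \frac{5184}{177241}*(+1) + \frac{256}{177241}*(+1) + \frac{1525225}{14356521}*(+1) + \frac{16}{177241}*(+1) + \frac{1951609}{14356521}*(-1) = 0 (each basis 2-blade squares to minus the product of its generators' squares); cross terms between blades sharing an index anticommute and cancel; the commuting (index-disjoint) pairs give grade-4 terms 2*c*c'*(blade product), which cancel blade by blade — e_{1234}: -\frac{256}{177241} + \frac{256}{177241} = 0; e_{1235}: \frac{512}{1595169} - \frac{512}{1595169} = 0; e_{1245}: -\frac{256}{177241} + \frac{256}{177241} = 0; e_{1345}: -\frac{44704}{14356521} + \frac{64}{177241} + \frac{39520}{14356521} = 0; e_{2345}: \frac{44704}{1595169} - \frac{576}{177241} - \frac{39520}{1595169} = 0 — confirming B is simple. So B^2 = 0.
Answer: null-rotation, certificate B^2 = 0. B^2 = 0 is basis-independent, so its sign is the whole story.


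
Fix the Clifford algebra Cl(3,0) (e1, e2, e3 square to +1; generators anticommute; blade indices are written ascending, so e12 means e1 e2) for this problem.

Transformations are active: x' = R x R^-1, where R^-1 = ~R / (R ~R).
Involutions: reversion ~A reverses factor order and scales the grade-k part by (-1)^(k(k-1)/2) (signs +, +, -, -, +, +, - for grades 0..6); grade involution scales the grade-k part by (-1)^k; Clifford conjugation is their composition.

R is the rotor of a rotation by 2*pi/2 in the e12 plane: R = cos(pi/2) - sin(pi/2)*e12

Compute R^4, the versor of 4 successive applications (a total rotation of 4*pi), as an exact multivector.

The rotor phase is half the rotation angle and phases add under composition, so 4 steps in the e12 plane accumulate phase 4*(pi/2) = 2*pi: R^4 = cos(2*pi) - sin(2*pi)*e12.
cos(2*pi) = 1 and sin(2*pi) = 0, so R^4 = 1. The total rotation 4*pi is 2 full turns, so every vector returns to itself, yet the rotor is +1, back on the identity sheet (an even number of 2*pi turns).
Answer: 1


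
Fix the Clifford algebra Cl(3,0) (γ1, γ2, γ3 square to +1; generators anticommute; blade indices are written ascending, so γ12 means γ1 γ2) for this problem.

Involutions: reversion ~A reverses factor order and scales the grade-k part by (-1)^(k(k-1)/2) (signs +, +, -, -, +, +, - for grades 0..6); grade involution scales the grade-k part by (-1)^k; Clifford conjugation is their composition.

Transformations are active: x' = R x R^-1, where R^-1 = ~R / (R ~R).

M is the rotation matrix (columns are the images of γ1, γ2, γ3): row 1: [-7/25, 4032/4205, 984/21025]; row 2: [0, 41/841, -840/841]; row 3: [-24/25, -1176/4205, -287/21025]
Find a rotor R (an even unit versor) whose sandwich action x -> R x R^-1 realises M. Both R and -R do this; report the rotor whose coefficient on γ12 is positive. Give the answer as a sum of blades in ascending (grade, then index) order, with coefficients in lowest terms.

Method: write R = a + b12*γ12 + b13*γ13 + b23*γ23 with a^2 + b12^2 + b13^2 + b23^2 = 1 (so R^-1 = ~R). Expanding the columns R e_j ~R gives tr M = 4a^2 - 1 and, from the antisymmetric part, M21 - M12 = -4a*b12, M13 - M31 = 4a*b13, M32 - M23 = -4a*b23.
Here tr M = -5149/21025, so a^2 = (1 + tr M)/4 = 3969/21025 and a = ±63/145. Taking a = 63/145: M21 - M12 = -4032/4205, M13 - M31 = 21168/21025, M32 - M23 = 3024/4205, giving b12 = 16/29, b13 = 84/145, b23 = -12/29, i.e. R = 63/145 + 16/29*γ12 + 84/145*γ13 - 12/29*γ23.
Its γ12 coefficient is already positive.
Answer: 63/145 + 16/29*γ12 + 84/145*γ13 - 12/29*γ23. Why the constraint matters: R and -R act identically through the sandwich — M has trace -5149/21025 either way — so only the sign condition on γ12 picks one of the two preimages.


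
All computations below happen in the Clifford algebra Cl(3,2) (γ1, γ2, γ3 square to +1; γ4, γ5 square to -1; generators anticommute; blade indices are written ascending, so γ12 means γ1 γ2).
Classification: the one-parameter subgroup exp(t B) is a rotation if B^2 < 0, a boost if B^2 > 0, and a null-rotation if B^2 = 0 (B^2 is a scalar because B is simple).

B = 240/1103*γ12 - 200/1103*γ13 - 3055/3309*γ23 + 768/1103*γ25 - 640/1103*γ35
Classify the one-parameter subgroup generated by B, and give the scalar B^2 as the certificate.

B^2 term by term: the squares give (240/1103)^2*(γ12)^2 + (-200/1103)^2*(γ13)^2 + (-3055/3309)^2*(γ23)^2 + (768/1103)^2*(γ25)^2 + (-640/1103)^2*(γ35)^2 = 57600/1216609*(-1) + 40000/1216609*(-1) + 9333025/10949481*(-1) + 589824/1216609*(+1) + 409600/1216609*(+1) = -1/9 (each basis 2-blade squares to minus the product of its generators' squares); cross terms between blades sharing an index anticommute and cancel; the commuting (index-disjoint) pairs give grade-4 terms 2*c*c'*(blade product), which cancel blade by blade — γ1235: -307200/1216609 + 307200/1216609 = 0 — confirming B is simple. So B^2 = -1/9.
Answer: rotation, certificate B^2 = -1/9. The invariant at work: B^2 = -1/9 is unchanged by conjugation, hence its sign classifies the subgroup whatever basis B is written in.


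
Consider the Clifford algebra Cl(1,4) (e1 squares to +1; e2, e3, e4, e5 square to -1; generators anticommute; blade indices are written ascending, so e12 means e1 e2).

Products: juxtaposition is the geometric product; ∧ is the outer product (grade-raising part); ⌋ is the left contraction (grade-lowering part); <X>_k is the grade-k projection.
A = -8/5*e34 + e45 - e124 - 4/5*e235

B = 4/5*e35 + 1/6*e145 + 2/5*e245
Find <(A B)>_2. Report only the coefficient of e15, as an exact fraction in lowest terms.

step 1: -1/6*e1 + 6/25*e2 + 2/5*e15 + 1/6*e25 - 12/25*e34 - 32/25*e45 + 4/15*e135 + 16/25*e235 + 2/15*e1234 + 4/5*e12345
step 2: 2/5*e15 + 1/6*e25 - 12/25*e34 - 32/25*e45
Answer: 2/5


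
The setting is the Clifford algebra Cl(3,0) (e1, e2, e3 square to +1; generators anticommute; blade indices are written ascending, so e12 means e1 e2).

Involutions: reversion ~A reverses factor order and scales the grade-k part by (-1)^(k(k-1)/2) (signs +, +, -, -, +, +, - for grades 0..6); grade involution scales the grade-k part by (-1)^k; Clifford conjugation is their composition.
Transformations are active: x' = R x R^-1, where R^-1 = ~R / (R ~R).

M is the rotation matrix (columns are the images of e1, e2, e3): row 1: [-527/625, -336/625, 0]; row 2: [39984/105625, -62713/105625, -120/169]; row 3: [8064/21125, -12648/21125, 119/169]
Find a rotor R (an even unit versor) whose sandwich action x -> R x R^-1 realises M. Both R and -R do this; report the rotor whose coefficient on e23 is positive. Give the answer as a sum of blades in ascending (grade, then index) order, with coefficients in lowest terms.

Method: write R = a + b12*e12 + b13*e13 + b23*e23 with a^2 + b12^2 + b13^2 + b23^2 = 1 (so R^-1 = ~R). Expanding the columns R e_j ~R gives tr M = 4a^2 - 1 and, from the antisymmetric part, M21 - M12 = -4a*b12, M13 - M31 = 4a*b13, M32 - M23 = -4a*b23.
Here tr M = -77401/105625, so a^2 = (1 + tr M)/4 = 7056/105625 and a = ±84/325. Taking a = 84/325: M21 - M12 = 96768/105625, M13 - M31 = -8064/21125, M32 - M23 = 2352/21125, giving b12 = -288/325, b13 = -24/65, b23 = -7/65, i.e. R = 84/325 - 288/325*e12 - 24/65*e13 - 7/65*e23.
Its e23 coefficient is negative, so report the other preimage -R.
Answer: -84/325 + 288/325*e12 + 24/65*e13 + 7/65*e23. Uniqueness: Spin(3) -> SO(3) maps R and -R to the same rotation of trace -77401/105625; fixing the sign of the e23 coefficient removes the ambiguity.


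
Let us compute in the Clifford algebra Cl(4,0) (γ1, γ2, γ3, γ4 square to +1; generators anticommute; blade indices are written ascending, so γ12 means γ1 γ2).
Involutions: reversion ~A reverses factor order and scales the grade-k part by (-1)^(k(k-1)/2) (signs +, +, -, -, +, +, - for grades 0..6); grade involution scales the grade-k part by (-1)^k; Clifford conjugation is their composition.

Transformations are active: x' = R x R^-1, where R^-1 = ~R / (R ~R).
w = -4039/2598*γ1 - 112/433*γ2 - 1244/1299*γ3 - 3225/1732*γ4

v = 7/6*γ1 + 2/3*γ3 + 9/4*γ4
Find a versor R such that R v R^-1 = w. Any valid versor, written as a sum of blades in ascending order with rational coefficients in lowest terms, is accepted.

Sketch: the shared square 989/144 makes R = v + w = -168/433*γ1 - 112/433*γ2 - 126/433*γ3 + 168/433*γ4 the natural versor; its sandwich fixes that direction, negates (v - w)/2, and sends v to w.
Answer: -168/433*γ1 - 112/433*γ2 - 126/433*γ3 + 168/433*γ4


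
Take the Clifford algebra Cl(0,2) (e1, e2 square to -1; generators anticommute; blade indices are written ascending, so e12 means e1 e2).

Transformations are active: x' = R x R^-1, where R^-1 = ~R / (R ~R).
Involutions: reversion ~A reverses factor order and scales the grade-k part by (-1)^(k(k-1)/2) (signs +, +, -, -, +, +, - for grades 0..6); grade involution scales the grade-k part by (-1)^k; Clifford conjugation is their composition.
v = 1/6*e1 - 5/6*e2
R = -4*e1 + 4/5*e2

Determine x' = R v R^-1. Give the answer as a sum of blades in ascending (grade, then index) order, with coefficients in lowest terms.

~R = -4*e1 + 4/5*e2, and R ~R = -416/25, so R^-1 = ~R / (-416/25).
R v = 4/3 + 16/5*e12
Answer: 37/78*e1 + 55/78*e2


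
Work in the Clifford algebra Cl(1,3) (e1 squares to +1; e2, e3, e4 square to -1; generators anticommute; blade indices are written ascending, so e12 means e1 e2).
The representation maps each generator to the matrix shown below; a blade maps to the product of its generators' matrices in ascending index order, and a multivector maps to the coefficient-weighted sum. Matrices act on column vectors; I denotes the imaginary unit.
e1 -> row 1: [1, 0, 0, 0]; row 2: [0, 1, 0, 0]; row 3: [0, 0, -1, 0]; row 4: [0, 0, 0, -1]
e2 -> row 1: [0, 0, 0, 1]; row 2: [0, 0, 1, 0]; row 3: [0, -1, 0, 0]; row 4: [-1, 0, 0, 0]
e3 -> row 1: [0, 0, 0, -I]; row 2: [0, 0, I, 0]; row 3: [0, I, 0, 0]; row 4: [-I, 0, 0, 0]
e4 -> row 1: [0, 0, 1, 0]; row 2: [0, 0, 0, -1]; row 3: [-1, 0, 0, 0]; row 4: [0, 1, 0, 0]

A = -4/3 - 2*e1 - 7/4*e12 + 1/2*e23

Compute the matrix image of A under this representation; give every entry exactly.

Bivector images (products of the table entries): rho(e12) = rho(e1)rho(e2) = row 1: [0, 0, 0, 1]; row 2: [0, 0, 1, 0]; row 3: [0, 1, 0, 0]; row 4: [1, 0, 0, 0]; rho(e23) = rho(e2)rho(e3) = row 1: [-I, 0, 0, 0]; row 2: [0, I, 0, 0]; row 3: [0, 0, -I, 0]; row 4: [0, 0, 0, I].
M = (-4/3)*1 + (-2)*rho(e1) + (-7/4)*rho(e12) + (1/2)*rho(e23), summed entrywise (1 is the identity matrix):
Answer: row 1: [-10/3 - I/2, 0, 0, -7/4]; row 2: [0, -10/3 + I/2, -7/4, 0]; row 3: [0, -7/4, 2/3 - I/2, 0]; row 4: [-7/4, 0, 0, 2/3 + I/2]


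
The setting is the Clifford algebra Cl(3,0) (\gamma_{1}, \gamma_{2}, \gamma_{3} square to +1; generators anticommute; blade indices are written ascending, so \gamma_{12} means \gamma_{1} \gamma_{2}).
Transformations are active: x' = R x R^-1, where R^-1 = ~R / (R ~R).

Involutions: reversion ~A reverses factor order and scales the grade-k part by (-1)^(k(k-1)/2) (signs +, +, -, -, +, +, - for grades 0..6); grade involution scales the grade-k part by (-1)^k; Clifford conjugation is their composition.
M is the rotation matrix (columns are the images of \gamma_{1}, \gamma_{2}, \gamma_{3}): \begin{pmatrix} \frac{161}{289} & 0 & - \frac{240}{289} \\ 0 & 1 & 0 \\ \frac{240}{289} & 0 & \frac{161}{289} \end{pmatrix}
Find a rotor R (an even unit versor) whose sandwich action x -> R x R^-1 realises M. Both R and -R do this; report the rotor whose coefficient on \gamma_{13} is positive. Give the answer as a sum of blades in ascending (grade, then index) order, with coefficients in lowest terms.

Method: write R = a + b12*\gamma_{12} + b13*\gamma_{13} + b23*\gamma_{23} with a^2 + b12^2 + b13^2 + b23^2 = 1 (so R^-1 = ~R). Expanding the columns R e_j ~R gives tr M = 4a^2 - 1 and, from the antisymmetric part, M21 - M12 = -4a*b12, M13 - M31 = 4a*b13, M32 - M23 = -4a*b23.
Here tr M = \frac{611}{289}, so a^2 = (1 + tr M)/4 = \frac{225}{289} and a = ±\frac{15}{17}. Taking a = \frac{15}{17}: M21 - M12 = 0, M13 - M31 = -\frac{480}{289}, M32 - M23 = 0, giving b12 = 0, b13 = -\frac{8}{17}, b23 = 0, i.e. R = \frac{15}{17} - \frac{8}{17} \gamma_{13}.
Its \gamma_{13} coefficient is negative, so report the other preimage -R.
Answer: -\frac{15}{17} + \frac{8}{17} \gamma_{13}. Recall the cover is two-to-one: with M of trace \frac{611}{289}, both preimages act alike, and the stated \gamma_{13} sign chooses the sheet.


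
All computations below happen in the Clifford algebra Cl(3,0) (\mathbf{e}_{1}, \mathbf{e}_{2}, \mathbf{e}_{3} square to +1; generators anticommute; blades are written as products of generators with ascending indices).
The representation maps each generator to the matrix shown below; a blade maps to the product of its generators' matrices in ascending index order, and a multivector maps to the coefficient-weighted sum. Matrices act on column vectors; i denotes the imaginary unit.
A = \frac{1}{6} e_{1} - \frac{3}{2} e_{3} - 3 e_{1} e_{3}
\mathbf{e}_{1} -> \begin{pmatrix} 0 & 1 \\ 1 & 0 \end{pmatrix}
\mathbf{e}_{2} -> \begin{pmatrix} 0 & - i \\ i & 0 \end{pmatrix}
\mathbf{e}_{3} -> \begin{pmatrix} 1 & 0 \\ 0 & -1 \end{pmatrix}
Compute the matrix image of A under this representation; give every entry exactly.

Bivector images (products of the table entries): rho(e_{1} e_{3}) = rho(\mathbf{e}_{1})rho(\mathbf{e}_{3}) = \begin{pmatrix} 0 & -1 \\ 1 & 0 \end{pmatrix}.
M = (\frac{1}{6})*rho(e_{1}) + (-\frac{3}{2})*rho(e_{3}) + (-3)*rho(e_{1} e_{3}), summed entrywise:
Answer: \begin{pmatrix} - \frac{3}{2} & \frac{19}{6} \\ - \frac{17}{6} & \frac{3}{2} \end{pmatrix}


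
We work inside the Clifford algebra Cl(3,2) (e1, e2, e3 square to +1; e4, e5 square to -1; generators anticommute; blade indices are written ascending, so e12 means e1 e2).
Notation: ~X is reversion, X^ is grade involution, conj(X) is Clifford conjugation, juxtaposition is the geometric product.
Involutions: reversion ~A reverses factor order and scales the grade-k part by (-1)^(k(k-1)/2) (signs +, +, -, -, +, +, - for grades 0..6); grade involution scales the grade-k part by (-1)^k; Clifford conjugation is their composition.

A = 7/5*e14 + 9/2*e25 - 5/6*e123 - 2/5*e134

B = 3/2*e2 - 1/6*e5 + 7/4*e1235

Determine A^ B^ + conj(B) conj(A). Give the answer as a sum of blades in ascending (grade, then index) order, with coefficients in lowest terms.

first term: -3/4*e2 + 127/24*e5 - 53/8*e13 + 21/10*e124 + 7/30*e145 - 7/10*e245 - 3/5*e1234 + 5/36*e1235 + 1/15*e1345 - 49/20*e2345
second term: -3/4*e2 + 127/24*e5 + 53/8*e13 - 21/10*e124 - 7/30*e145 + 7/10*e245 - 3/5*e1234 + 5/36*e1235 + 1/15*e1345 - 49/20*e2345
Answer: -3/2*e2 + 127/12*e5 - 6/5*e1234 + 5/18*e1235 + 2/15*e1345 - 49/10*e2345
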